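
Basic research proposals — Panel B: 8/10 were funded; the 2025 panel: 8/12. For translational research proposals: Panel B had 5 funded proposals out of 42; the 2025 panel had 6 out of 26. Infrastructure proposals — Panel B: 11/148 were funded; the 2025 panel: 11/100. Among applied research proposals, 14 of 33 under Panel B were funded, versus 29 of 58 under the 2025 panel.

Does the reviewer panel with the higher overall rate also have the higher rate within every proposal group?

No

Basic research: Panel B 8/10 = 80.0%, the 2025 panel 8/12 = 66.7% → Panel B
Translational research: Panel B 5/42 = 11.9%, the 2025 panel 6/26 = 23.1% → the 2025 panel
Infrastructure: Panel B 11/148 = 7.4%, the 2025 panel 11/100 = 11.0% → the 2025 panel
Applied research: Panel B 14/33 = 42.4%, the 2025 panel 29/58 = 50.0% → the 2025 panel
Overall: Panel B 38/233 = 16.3%, the 2025 panel 54/196 = 27.6% → the 2025 panel
Neither sweeps: Panel B wins 1 of 4 groups, the 2025 panel wins 3. The 2025 panel wins overall but not every group — no Simpson reversal.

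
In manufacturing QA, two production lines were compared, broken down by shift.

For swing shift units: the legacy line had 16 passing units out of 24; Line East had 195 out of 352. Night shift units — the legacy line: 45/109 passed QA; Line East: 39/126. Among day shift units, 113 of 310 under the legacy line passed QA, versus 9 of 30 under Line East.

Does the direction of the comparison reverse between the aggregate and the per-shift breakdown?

Swing shift: the legacy line 16/24 = 66.7%, Line East 195/352 = 55.4% → the legacy line
Night shift: the legacy line 45/109 = 41.3%, Line East 39/126 = 31.0% → the legacy line
Day shift: the legacy line 113/310 = 36.5%, Line East 9/30 = 30.0% → the legacy line
Overall: the legacy line 174/443 = 39.3%, Line East 243/508 = 47.8% → Line East
The legacy line wins each shift group but Line East wins overall — the comparison reverses. The legacy line's units skew toward day shift, which has a lower base rate.

Yes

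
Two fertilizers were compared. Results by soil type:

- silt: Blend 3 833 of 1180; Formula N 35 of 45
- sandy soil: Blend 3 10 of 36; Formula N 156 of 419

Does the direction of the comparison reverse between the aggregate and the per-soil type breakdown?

Silt: Blend 3 833/1180 = 70.6%, Formula N 35/45 = 77.8% → Formula N
Sandy soil: Blend 3 10/36 = 27.8%, Formula N 156/419 = 37.2% → Formula N
Overall: Blend 3 843/1216 = 69.3%, Formula N 191/464 = 41.2% → Blend 3
Formula N wins each soil group but Blend 3 wins overall — the comparison reverses. Formula N's plots skew toward sandy soil, which has a lower base rate.

Yes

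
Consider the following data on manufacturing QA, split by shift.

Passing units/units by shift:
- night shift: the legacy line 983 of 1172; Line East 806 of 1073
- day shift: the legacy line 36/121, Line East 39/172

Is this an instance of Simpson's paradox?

Night shift: the legacy line 983/1172 = 83.9%, Line East 806/1073 = 75.1% → the legacy line
Day shift: the legacy line 36/121 = 29.8%, Line East 39/172 = 22.7% → the legacy line
Overall: the legacy line 1019/1293 = 78.8%, Line East 845/1245 = 67.9% → the legacy line
The legacy line wins overall and in every shift group — no reversal.

No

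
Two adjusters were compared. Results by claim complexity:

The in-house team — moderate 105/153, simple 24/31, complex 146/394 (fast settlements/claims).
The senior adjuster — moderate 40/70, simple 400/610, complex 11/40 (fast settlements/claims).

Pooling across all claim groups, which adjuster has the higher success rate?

the senior adjuster

Moderate: the in-house team 105/153 = 68.6%, the senior adjuster 40/70 = 57.1% → the in-house team
Simple: the in-house team 24/31 = 77.4%, the senior adjuster 400/610 = 65.6% → the in-house team
Complex: the in-house team 146/394 = 37.1%, the senior adjuster 11/40 = 27.5% → the in-house team
Overall: the in-house team 275/578 = 47.6%, the senior adjuster 451/720 = 62.6% → the senior adjuster
(The in-house team wins every claim group but the senior adjuster wins overall — the in-house team's claims skew toward the low-rate complex group.)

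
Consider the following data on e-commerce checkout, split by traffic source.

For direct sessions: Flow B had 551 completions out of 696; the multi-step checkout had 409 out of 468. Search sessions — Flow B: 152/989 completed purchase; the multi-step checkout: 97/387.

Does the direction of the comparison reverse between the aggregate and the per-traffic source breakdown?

Direct: Flow B 551/696 = 79.2%, the multi-step checkout 409/468 = 87.4% → the multi-step checkout
Search: Flow B 152/989 = 15.4%, the multi-step checkout 97/387 = 25.1% → the multi-step checkout
Overall: Flow B 703/1685 = 41.7%, the multi-step checkout 506/855 = 59.2% → the multi-step checkout
The multi-step checkout wins overall and in every traffic group — no reversal.

No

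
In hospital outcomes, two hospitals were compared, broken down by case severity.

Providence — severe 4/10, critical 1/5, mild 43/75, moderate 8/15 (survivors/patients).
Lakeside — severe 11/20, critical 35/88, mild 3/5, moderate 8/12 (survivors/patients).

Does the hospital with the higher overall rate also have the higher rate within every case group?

No

Severe: Providence 4/10 = 40.0%, Lakeside 11/20 = 55.0% → Lakeside
Critical: Providence 1/5 = 20.0%, Lakeside 35/88 = 39.8% → Lakeside
Mild: Providence 43/75 = 57.3%, Lakeside 3/5 = 60.0% → Lakeside
Moderate: Providence 8/15 = 53.3%, Lakeside 8/12 = 66.7% → Lakeside
Overall: Providence 56/105 = 53.3%, Lakeside 57/125 = 45.6% → Providence
Lakeside wins each case group but Providence wins overall — the comparison reverses. Lakeside's patients skew toward critical, which has a lower base rate.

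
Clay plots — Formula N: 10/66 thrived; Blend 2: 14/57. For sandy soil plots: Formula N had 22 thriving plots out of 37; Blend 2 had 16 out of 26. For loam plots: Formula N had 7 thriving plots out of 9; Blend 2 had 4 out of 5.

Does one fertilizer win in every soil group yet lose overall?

No

Clay: Formula N 10/66 = 15.2%, Blend 2 14/57 = 24.6% → Blend 2
Sandy soil: Formula N 22/37 = 59.5%, Blend 2 16/26 = 61.5% → Blend 2
Loam: Formula N 7/9 = 77.8%, Blend 2 4/5 = 80.0% → Blend 2
Overall: Formula N 39/112 = 34.8%, Blend 2 34/88 = 38.6% → Blend 2
Blend 2 wins overall and in every soil group — no reversal.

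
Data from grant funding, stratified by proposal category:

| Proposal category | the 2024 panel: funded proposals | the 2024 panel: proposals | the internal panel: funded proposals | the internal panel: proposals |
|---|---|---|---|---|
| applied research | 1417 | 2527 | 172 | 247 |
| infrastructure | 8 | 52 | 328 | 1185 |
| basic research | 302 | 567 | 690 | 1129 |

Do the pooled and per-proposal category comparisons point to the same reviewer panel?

No

Applied research: the 2024 panel 1417/2527 = 56.1%, the internal panel 172/247 = 69.6% → the internal panel
Infrastructure: the 2024 panel 8/52 = 15.4%, the internal panel 328/1185 = 27.7% → the internal panel
Basic research: the 2024 panel 302/567 = 53.3%, the internal panel 690/1129 = 61.1% → the internal panel
Overall: the 2024 panel 1727/3146 = 54.9%, the internal panel 1190/2561 = 46.5% → the 2024 panel
The internal panel wins each proposal group but the 2024 panel wins overall — the comparison reverses. The internal panel's proposals skew toward infrastructure, which has a lower base rate.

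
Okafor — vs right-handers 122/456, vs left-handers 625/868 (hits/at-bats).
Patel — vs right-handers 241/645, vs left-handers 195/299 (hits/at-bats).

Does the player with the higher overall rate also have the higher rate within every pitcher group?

Vs right-handers: Okafor 122/456 = 26.8%, Patel 241/645 = 37.4% → Patel
Vs left-handers: Okafor 625/868 = 72.0%, Patel 195/299 = 65.2% → Okafor
Overall: Okafor 747/1324 = 56.4%, Patel 436/944 = 46.2% → Okafor
Neither sweeps: Okafor wins 1 of 2 groups, Patel wins 1. Okafor wins overall but not every group — no Simpson reversal.

No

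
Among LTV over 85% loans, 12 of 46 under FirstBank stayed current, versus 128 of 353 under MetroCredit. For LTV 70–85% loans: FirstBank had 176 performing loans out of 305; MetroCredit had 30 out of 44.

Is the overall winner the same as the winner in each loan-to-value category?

LTV over 85%: FirstBank 12/46 = 26.1%, MetroCredit 128/353 = 36.3% → MetroCredit
LTV 70–85%: FirstBank 176/305 = 57.7%, MetroCredit 30/44 = 68.2% → MetroCredit
Overall: FirstBank 188/351 = 53.6%, MetroCredit 158/397 = 39.8% → FirstBank
MetroCredit wins each loan-to-value group but FirstBank wins overall — the comparison reverses. MetroCredit's loans skew toward LTV over 85%, which has a lower base rate.

No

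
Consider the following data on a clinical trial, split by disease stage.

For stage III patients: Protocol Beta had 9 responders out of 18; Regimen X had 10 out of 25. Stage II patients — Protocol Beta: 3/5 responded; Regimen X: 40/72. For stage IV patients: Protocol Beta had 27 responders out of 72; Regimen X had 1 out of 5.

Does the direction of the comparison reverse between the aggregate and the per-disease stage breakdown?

Yes

Stage III: Protocol Beta 9/18 = 50.0%, Regimen X 10/25 = 40.0% → Protocol Beta
Stage II: Protocol Beta 3/5 = 60.0%, Regimen X 40/72 = 55.6% → Protocol Beta
Stage IV: Protocol Beta 27/72 = 37.5%, Regimen X 1/5 = 20.0% → Protocol Beta
Overall: Protocol Beta 39/95 = 41.1%, Regimen X 51/102 = 50.0% → Regimen X
Protocol Beta wins each disease group but Regimen X wins overall — the comparison reverses. Protocol Beta's patients skew toward stage IV, which has a lower base rate.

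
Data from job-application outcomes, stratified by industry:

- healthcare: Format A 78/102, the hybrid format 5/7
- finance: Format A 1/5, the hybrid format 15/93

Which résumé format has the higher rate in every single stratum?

Healthcare: Format A 78/102 = 76.5%, the hybrid format 5/7 = 71.4% → Format A
Finance: Format A 1/5 = 20.0%, the hybrid format 15/93 = 16.1% → Format A
Format A has the higher rate in both groups.

Format A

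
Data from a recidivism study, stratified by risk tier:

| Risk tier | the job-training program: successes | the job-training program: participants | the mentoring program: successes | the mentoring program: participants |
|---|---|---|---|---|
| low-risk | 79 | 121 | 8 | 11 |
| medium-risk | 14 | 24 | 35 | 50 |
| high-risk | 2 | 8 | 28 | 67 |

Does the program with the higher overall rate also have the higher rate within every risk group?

Low-risk: the job-training program 79/121 = 65.3%, the mentoring program 8/11 = 72.7% → the mentoring program
Medium-risk: the job-training program 14/24 = 58.3%, the mentoring program 35/50 = 70.0% → the mentoring program
High-risk: the job-training program 2/8 = 25.0%, the mentoring program 28/67 = 41.8% → the mentoring program
Overall: the job-training program 95/153 = 62.1%, the mentoring program 71/128 = 55.5% → the job-training program
The mentoring program wins each risk group but the job-training program wins overall — the comparison reverses. The mentoring program's participants skew toward high-risk, which has a lower base rate.

No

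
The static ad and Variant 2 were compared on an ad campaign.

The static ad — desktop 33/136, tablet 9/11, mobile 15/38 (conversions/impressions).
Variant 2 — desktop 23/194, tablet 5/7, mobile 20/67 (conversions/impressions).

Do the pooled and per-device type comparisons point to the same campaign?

Yes

Desktop: the static ad 33/136 = 24.3%, Variant 2 23/194 = 11.9% → the static ad
Tablet: the static ad 9/11 = 81.8%, Variant 2 5/7 = 71.4% → the static ad
Mobile: the static ad 15/38 = 39.5%, Variant 2 20/67 = 29.9% → the static ad
Overall: the static ad 57/185 = 30.8%, Variant 2 48/268 = 17.9% → the static ad
The static ad wins overall and in every device group — no reversal.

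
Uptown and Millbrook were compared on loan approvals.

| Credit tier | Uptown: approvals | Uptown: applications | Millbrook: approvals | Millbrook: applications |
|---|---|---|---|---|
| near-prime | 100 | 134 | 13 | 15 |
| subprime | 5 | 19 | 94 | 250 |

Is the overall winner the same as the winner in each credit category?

Near-prime: Uptown 100/134 = 74.6%, Millbrook 13/15 = 86.7% → Millbrook
Subprime: Uptown 5/19 = 26.3%, Millbrook 94/250 = 37.6% → Millbrook
Overall: Uptown 105/153 = 68.6%, Millbrook 107/265 = 40.4% → Uptown
Millbrook wins each credit group but Uptown wins overall — the comparison reverses. Millbrook's applications skew toward subprime, which has a lower base rate.

No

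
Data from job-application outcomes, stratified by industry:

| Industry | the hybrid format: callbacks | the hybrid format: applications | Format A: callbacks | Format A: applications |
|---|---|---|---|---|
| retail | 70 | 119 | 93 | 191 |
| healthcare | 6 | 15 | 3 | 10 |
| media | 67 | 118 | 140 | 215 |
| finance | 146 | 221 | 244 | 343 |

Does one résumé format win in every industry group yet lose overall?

Retail: the hybrid format 70/119 = 58.8%, Format A 93/191 = 48.7% → the hybrid format
Healthcare: the hybrid format 6/15 = 40.0%, Format A 3/10 = 30.0% → the hybrid format
Media: the hybrid format 67/118 = 56.8%, Format A 140/215 = 65.1% → Format A
Finance: the hybrid format 146/221 = 66.1%, Format A 244/343 = 71.1% → Format A
Overall: the hybrid format 289/473 = 61.1%, Format A 480/759 = 63.2% → Format A
Neither sweeps: the hybrid format wins 2 of 4 groups, Format A wins 2. Format A wins overall but not every group — no Simpson reversal.

No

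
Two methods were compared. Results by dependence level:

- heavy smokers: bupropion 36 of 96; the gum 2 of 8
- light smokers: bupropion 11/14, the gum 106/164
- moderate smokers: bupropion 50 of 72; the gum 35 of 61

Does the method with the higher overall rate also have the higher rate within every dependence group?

Heavy smokers: bupropion 36/96 = 37.5%, the gum 2/8 = 25.0% → bupropion
Light smokers: bupropion 11/14 = 78.6%, the gum 106/164 = 64.6% → bupropion
Moderate smokers: bupropion 50/72 = 69.4%, the gum 35/61 = 57.4% → bupropion
Overall: bupropion 97/182 = 53.3%, the gum 143/233 = 61.4% → the gum
Bupropion wins each dependence group but the gum wins overall — the comparison reverses. Bupropion's participants skew toward heavy smokers, which has a lower base rate.

No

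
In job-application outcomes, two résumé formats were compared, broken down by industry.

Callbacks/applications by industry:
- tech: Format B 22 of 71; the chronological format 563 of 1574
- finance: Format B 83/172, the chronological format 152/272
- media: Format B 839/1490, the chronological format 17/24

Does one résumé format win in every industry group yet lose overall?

Tech: Format B 22/71 = 31.0%, the chronological format 563/1574 = 35.8% → the chronological format
Finance: Format B 83/172 = 48.3%, the chronological format 152/272 = 55.9% → the chronological format
Media: Format B 839/1490 = 56.3%, the chronological format 17/24 = 70.8% → the chronological format
Overall: Format B 944/1733 = 54.5%, the chronological format 732/1870 = 39.1% → Format B
The chronological format wins each industry group but Format B wins overall — the comparison reverses. The chronological format's applications skew toward tech, which has a lower base rate.

Yes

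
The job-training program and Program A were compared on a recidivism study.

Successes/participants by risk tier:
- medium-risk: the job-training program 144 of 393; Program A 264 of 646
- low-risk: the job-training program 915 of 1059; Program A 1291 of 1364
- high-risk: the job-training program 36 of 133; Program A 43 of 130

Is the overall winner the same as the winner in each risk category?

Medium-risk: the job-training program 144/393 = 36.6%, Program A 264/646 = 40.9% → Program A
Low-risk: the job-training program 915/1059 = 86.4%, Program A 1291/1364 = 94.6% → Program A
High-risk: the job-training program 36/133 = 27.1%, Program A 43/130 = 33.1% → Program A
Overall: the job-training program 1095/1585 = 69.1%, Program A 1598/2140 = 74.7% → Program A
Program A wins overall and in every risk group — no reversal.

Yes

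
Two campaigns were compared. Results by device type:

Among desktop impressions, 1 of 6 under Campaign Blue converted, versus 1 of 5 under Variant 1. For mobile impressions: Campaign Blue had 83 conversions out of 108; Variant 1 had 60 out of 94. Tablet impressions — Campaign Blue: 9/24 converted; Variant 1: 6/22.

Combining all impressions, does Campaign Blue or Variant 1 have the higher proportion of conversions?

Campaign Blue

Desktop: Campaign Blue 1/6 = 16.7%, Variant 1 1/5 = 20.0% → Variant 1
Mobile: Campaign Blue 83/108 = 76.9%, Variant 1 60/94 = 63.8% → Campaign Blue
Tablet: Campaign Blue 9/24 = 37.5%, Variant 1 6/22 = 27.3% → Campaign Blue
Overall: Campaign Blue 93/138 = 67.4%, Variant 1 67/121 = 55.4% → Campaign Blue
(Neither sweeps every device group, but Campaign Blue has the higher pooled rate.)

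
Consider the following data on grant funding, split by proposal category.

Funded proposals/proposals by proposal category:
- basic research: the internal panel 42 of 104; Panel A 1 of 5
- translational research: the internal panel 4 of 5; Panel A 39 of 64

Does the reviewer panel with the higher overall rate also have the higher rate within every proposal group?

Basic research: the internal panel 42/104 = 40.4%, Panel A 1/5 = 20.0% → the internal panel
Translational research: the internal panel 4/5 = 80.0%, Panel A 39/64 = 60.9% → the internal panel
Overall: the internal panel 46/109 = 42.2%, Panel A 40/69 = 58.0% → Panel A
The internal panel wins each proposal group but Panel A wins overall — the comparison reverses. The internal panel's proposals skew toward basic research, which has a lower base rate.

No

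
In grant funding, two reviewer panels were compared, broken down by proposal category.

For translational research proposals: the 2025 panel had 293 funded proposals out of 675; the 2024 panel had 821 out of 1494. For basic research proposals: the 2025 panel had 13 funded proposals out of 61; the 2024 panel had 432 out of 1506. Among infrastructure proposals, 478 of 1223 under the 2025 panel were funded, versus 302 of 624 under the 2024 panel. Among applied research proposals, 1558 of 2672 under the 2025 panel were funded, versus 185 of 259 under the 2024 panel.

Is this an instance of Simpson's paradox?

Translational research: the 2025 panel 293/675 = 43.4%, the 2024 panel 821/1494 = 55.0% → the 2024 panel
Basic research: the 2025 panel 13/61 = 21.3%, the 2024 panel 432/1506 = 28.7% → the 2024 panel
Infrastructure: the 2025 panel 478/1223 = 39.1%, the 2024 panel 302/624 = 48.4% → the 2024 panel
Applied research: the 2025 panel 1558/2672 = 58.3%, the 2024 panel 185/259 = 71.4% → the 2024 panel
Overall: the 2025 panel 2342/4631 = 50.6%, the 2024 panel 1740/3883 = 44.8% → the 2025 panel
The 2024 panel wins each proposal group but the 2025 panel wins overall — the comparison reverses. The 2024 panel's proposals skew toward basic research, which has a lower base rate.

Yes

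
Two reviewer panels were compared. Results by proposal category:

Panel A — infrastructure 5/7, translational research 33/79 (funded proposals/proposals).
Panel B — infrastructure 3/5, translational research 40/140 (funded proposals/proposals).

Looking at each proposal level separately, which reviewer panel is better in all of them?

Panel A

Infrastructure: Panel A 5/7 = 71.4%, Panel B 3/5 = 60.0% → Panel A
Translational research: Panel A 33/79 = 41.8%, Panel B 40/140 = 28.6% → Panel A
Panel A has the higher rate in both groups.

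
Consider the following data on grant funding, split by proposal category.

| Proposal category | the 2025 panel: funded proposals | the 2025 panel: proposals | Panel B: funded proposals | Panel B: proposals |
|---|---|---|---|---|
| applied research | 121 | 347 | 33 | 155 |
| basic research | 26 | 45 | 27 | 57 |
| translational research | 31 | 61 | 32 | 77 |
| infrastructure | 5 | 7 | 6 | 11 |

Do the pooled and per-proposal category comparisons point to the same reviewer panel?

Applied research: the 2025 panel 121/347 = 34.9%, Panel B 33/155 = 21.3% → the 2025 panel
Basic research: the 2025 panel 26/45 = 57.8%, Panel B 27/57 = 47.4% → the 2025 panel
Translational research: the 2025 panel 31/61 = 50.8%, Panel B 32/77 = 41.6% → the 2025 panel
Infrastructure: the 2025 panel 5/7 = 71.4%, Panel B 6/11 = 54.5% → the 2025 panel
Overall: the 2025 panel 183/460 = 39.8%, Panel B 98/300 = 32.7% → the 2025 panel
The 2025 panel wins overall and in every proposal group — no reversal.

Yes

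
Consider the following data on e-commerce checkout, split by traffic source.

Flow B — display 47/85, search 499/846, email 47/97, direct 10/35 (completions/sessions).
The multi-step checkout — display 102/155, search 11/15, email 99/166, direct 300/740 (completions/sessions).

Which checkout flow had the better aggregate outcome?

Display: Flow B 47/85 = 55.3%, the multi-step checkout 102/155 = 65.8% → the multi-step checkout
Search: Flow B 499/846 = 59.0%, the multi-step checkout 11/15 = 73.3% → the multi-step checkout
Email: Flow B 47/97 = 48.5%, the multi-step checkout 99/166 = 59.6% → the multi-step checkout
Direct: Flow B 10/35 = 28.6%, the multi-step checkout 300/740 = 40.5% → the multi-step checkout
Overall: Flow B 603/1063 = 56.7%, the multi-step checkout 512/1076 = 47.6% → Flow B
(The multi-step checkout wins every traffic group but Flow B wins overall — the multi-step checkout's sessions skew toward the low-rate direct group.)

Flow B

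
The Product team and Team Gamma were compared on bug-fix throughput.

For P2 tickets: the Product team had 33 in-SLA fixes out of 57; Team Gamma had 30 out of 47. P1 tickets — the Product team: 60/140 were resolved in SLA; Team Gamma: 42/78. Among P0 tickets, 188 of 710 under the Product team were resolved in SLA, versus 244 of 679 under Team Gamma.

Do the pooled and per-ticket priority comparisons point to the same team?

P2: the Product team 33/57 = 57.9%, Team Gamma 30/47 = 63.8% → Team Gamma
P1: the Product team 60/140 = 42.9%, Team Gamma 42/78 = 53.8% → Team Gamma
P0: the Product team 188/710 = 26.5%, Team Gamma 244/679 = 35.9% → Team Gamma
Overall: the Product team 281/907 = 31.0%, Team Gamma 316/804 = 39.3% → Team Gamma
Team Gamma wins overall and in every ticket group — no reversal.

Yes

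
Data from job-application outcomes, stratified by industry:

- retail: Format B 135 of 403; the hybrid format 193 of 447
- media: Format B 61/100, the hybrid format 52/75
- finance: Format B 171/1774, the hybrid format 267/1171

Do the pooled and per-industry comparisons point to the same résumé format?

Retail: Format B 135/403 = 33.5%, the hybrid format 193/447 = 43.2% → the hybrid format
Media: Format B 61/100 = 61.0%, the hybrid format 52/75 = 69.3% → the hybrid format
Finance: Format B 171/1774 = 9.6%, the hybrid format 267/1171 = 22.8% → the hybrid format
Overall: Format B 367/2277 = 16.1%, the hybrid format 512/1693 = 30.2% → the hybrid format
The hybrid format wins overall and in every industry group — no reversal.

Yes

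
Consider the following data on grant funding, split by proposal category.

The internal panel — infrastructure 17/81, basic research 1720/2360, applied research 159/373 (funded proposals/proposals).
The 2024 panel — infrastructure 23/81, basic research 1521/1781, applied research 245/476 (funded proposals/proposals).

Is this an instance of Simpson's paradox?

Infrastructure: the internal panel 17/81 = 21.0%, the 2024 panel 23/81 = 28.4% → the 2024 panel
Basic research: the internal panel 1720/2360 = 72.9%, the 2024 panel 1521/1781 = 85.4% → the 2024 panel
Applied research: the internal panel 159/373 = 42.6%, the 2024 panel 245/476 = 51.5% → the 2024 panel
Overall: the internal panel 1896/2814 = 67.4%, the 2024 panel 1789/2338 = 76.5% → the 2024 panel
The 2024 panel wins overall and in every proposal group — no reversal.

No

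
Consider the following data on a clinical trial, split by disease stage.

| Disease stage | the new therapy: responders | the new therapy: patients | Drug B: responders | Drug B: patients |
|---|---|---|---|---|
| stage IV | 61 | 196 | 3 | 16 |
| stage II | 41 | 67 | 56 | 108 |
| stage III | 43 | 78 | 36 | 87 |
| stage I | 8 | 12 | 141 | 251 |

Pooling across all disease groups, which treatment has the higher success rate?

Drug B

Stage IV: the new therapy 61/196 = 31.1%, Drug B 3/16 = 18.8% → the new therapy
Stage II: the new therapy 41/67 = 61.2%, Drug B 56/108 = 51.9% → the new therapy
Stage III: the new therapy 43/78 = 55.1%, Drug B 36/87 = 41.4% → the new therapy
Stage I: the new therapy 8/12 = 66.7%, Drug B 141/251 = 56.2% → the new therapy
Overall: the new therapy 153/353 = 43.3%, Drug B 236/462 = 51.1% → Drug B
(The new therapy wins every disease group but Drug B wins overall — the new therapy's patients skew toward the low-rate stage IV group.)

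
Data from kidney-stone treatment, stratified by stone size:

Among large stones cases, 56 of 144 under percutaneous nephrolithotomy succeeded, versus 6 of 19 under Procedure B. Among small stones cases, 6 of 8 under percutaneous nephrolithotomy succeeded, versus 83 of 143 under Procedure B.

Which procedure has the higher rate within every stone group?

percutaneous nephrolithotomy

Large stones: percutaneous nephrolithotomy 56/144 = 38.9%, Procedure B 6/19 = 31.6% → percutaneous nephrolithotomy
Small stones: percutaneous nephrolithotomy 6/8 = 75.0%, Procedure B 83/143 = 58.0% → percutaneous nephrolithotomy
Percutaneous nephrolithotomy has the higher rate in both groups.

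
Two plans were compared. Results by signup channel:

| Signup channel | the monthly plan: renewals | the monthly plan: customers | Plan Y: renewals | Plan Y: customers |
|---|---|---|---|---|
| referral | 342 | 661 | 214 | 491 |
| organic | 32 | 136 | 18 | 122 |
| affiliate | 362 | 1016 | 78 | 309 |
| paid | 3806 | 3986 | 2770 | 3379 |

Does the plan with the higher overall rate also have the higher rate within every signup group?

Referral: the monthly plan 342/661 = 51.7%, Plan Y 214/491 = 43.6% → the monthly plan
Organic: the monthly plan 32/136 = 23.5%, Plan Y 18/122 = 14.8% → the monthly plan
Affiliate: the monthly plan 362/1016 = 35.6%, Plan Y 78/309 = 25.2% → the monthly plan
Paid: the monthly plan 3806/3986 = 95.5%, Plan Y 2770/3379 = 82.0% → the monthly plan
Overall: the monthly plan 4542/5799 = 78.3%, Plan Y 3080/4301 = 71.6% → the monthly plan
The monthly plan wins overall and in every signup group — no reversal.

Yes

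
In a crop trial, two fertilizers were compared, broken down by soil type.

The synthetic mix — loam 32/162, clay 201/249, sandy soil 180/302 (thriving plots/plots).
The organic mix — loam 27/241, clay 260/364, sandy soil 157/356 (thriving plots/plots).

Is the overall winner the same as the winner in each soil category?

Loam: the synthetic mix 32/162 = 19.8%, the organic mix 27/241 = 11.2% → the synthetic mix
Clay: the synthetic mix 201/249 = 80.7%, the organic mix 260/364 = 71.4% → the synthetic mix
Sandy soil: the synthetic mix 180/302 = 59.6%, the organic mix 157/356 = 44.1% → the synthetic mix
Overall: the synthetic mix 413/713 = 57.9%, the organic mix 444/961 = 46.2% → the synthetic mix
The synthetic mix wins overall and in every soil group — no reversal.

Yes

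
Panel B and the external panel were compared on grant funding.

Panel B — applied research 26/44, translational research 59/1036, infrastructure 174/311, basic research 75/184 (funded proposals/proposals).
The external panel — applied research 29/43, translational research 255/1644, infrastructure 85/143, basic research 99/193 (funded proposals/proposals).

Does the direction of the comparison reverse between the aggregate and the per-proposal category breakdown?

No

Applied research: Panel B 26/44 = 59.1%, the external panel 29/43 = 67.4% → the external panel
Translational research: Panel B 59/1036 = 5.7%, the external panel 255/1644 = 15.5% → the external panel
Infrastructure: Panel B 174/311 = 55.9%, the external panel 85/143 = 59.4% → the external panel
Basic research: Panel B 75/184 = 40.8%, the external panel 99/193 = 51.3% → the external panel
Overall: Panel B 334/1575 = 21.2%, the external panel 468/2023 = 23.1% → the external panel
The external panel wins overall and in every proposal group — no reversal.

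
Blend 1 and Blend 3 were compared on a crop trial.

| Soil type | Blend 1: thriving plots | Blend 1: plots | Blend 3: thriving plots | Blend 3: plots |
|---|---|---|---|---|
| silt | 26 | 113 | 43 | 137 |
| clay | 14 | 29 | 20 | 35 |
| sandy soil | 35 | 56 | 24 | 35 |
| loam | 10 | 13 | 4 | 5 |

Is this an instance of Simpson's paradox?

Silt: Blend 1 26/113 = 23.0%, Blend 3 43/137 = 31.4% → Blend 3
Clay: Blend 1 14/29 = 48.3%, Blend 3 20/35 = 57.1% → Blend 3
Sandy soil: Blend 1 35/56 = 62.5%, Blend 3 24/35 = 68.6% → Blend 3
Loam: Blend 1 10/13 = 76.9%, Blend 3 4/5 = 80.0% → Blend 3
Overall: Blend 1 85/211 = 40.3%, Blend 3 91/212 = 42.9% → Blend 3
Blend 3 wins overall and in every soil group — no reversal.

No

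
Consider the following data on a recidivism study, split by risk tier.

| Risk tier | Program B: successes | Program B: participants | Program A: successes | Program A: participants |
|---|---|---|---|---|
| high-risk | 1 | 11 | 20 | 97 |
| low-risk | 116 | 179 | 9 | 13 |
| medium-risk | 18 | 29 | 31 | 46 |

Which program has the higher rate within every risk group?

Program A

High-risk: Program B 1/11 = 9.1%, Program A 20/97 = 20.6% → Program A
Low-risk: Program B 116/179 = 64.8%, Program A 9/13 = 69.2% → Program A
Medium-risk: Program B 18/29 = 62.1%, Program A 31/46 = 67.4% → Program A
Program A has the higher rate in all 3 groups.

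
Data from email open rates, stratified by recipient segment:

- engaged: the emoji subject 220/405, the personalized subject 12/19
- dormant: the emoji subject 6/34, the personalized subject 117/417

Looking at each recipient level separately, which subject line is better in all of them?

Engaged: the emoji subject 220/405 = 54.3%, the personalized subject 12/19 = 63.2% → the personalized subject
Dormant: the emoji subject 6/34 = 17.6%, the personalized subject 117/417 = 28.1% → the personalized subject
The personalized subject has the higher rate in both groups.

the personalized subject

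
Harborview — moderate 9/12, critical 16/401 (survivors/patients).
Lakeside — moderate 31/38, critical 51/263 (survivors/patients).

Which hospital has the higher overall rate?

Moderate: Harborview 9/12 = 75.0%, Lakeside 31/38 = 81.6% → Lakeside
Critical: Harborview 16/401 = 4.0%, Lakeside 51/263 = 19.4% → Lakeside
Overall: Harborview 25/413 = 6.1%, Lakeside 82/301 = 27.2% → Lakeside

Lakeside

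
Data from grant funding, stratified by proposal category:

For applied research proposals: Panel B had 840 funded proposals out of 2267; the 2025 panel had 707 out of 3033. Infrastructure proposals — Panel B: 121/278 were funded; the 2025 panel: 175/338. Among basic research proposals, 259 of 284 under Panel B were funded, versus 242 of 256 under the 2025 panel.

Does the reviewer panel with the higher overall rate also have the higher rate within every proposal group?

Applied research: Panel B 840/2267 = 37.1%, the 2025 panel 707/3033 = 23.3% → Panel B
Infrastructure: Panel B 121/278 = 43.5%, the 2025 panel 175/338 = 51.8% → the 2025 panel
Basic research: Panel B 259/284 = 91.2%, the 2025 panel 242/256 = 94.5% → the 2025 panel
Overall: Panel B 1220/2829 = 43.1%, the 2025 panel 1124/3627 = 31.0% → Panel B
Neither sweeps: Panel B wins 1 of 3 groups, the 2025 panel wins 2. Panel B wins overall but not every group — no Simpson reversal.

No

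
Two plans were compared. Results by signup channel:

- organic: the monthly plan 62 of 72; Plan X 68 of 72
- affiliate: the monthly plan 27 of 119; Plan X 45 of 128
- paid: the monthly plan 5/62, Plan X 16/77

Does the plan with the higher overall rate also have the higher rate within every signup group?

Organic: the monthly plan 62/72 = 86.1%, Plan X 68/72 = 94.4% → Plan X
Affiliate: the monthly plan 27/119 = 22.7%, Plan X 45/128 = 35.2% → Plan X
Paid: the monthly plan 5/62 = 8.1%, Plan X 16/77 = 20.8% → Plan X
Overall: the monthly plan 94/253 = 37.2%, Plan X 129/277 = 46.6% → Plan X
Plan X wins overall and in every signup group — no reversal.

Yes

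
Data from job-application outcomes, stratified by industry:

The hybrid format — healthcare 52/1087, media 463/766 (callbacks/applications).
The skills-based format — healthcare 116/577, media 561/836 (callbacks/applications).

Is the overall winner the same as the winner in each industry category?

Healthcare: the hybrid format 52/1087 = 4.8%, the skills-based format 116/577 = 20.1% → the skills-based format
Media: the hybrid format 463/766 = 60.4%, the skills-based format 561/836 = 67.1% → the skills-based format
Overall: the hybrid format 515/1853 = 27.8%, the skills-based format 677/1413 = 47.9% → the skills-based format
The skills-based format wins overall and in every industry group — no reversal.

Yes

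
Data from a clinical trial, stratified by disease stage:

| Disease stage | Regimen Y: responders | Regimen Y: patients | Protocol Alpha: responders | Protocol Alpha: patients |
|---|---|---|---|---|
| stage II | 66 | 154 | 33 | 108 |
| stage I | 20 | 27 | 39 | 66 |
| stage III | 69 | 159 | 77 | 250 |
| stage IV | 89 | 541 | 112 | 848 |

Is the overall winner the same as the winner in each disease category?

Stage II: Regimen Y 66/154 = 42.9%, Protocol Alpha 33/108 = 30.6% → Regimen Y
Stage I: Regimen Y 20/27 = 74.1%, Protocol Alpha 39/66 = 59.1% → Regimen Y
Stage III: Regimen Y 69/159 = 43.4%, Protocol Alpha 77/250 = 30.8% → Regimen Y
Stage IV: Regimen Y 89/541 = 16.5%, Protocol Alpha 112/848 = 13.2% → Regimen Y
Overall: Regimen Y 244/881 = 27.7%, Protocol Alpha 261/1272 = 20.5% → Regimen Y
Regimen Y wins overall and in every disease group — no reversal.

Yes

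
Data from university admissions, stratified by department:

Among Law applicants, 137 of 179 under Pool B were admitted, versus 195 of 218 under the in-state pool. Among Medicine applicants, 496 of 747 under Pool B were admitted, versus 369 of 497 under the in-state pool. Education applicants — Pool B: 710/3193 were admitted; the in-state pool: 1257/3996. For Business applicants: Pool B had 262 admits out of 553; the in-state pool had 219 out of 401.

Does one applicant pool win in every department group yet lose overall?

No

Law: Pool B 137/179 = 76.5%, the in-state pool 195/218 = 89.4% → the in-state pool
Medicine: Pool B 496/747 = 66.4%, the in-state pool 369/497 = 74.2% → the in-state pool
Education: Pool B 710/3193 = 22.2%, the in-state pool 1257/3996 = 31.5% → the in-state pool
Business: Pool B 262/553 = 47.4%, the in-state pool 219/401 = 54.6% → the in-state pool
Overall: Pool B 1605/4672 = 34.4%, the in-state pool 2040/5112 = 39.9% → the in-state pool
The in-state pool wins overall and in every department group — no reversal.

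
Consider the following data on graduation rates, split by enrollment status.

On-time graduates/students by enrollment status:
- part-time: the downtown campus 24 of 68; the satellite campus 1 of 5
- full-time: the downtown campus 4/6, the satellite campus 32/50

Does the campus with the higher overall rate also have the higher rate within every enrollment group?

Part-time: the downtown campus 24/68 = 35.3%, the satellite campus 1/5 = 20.0% → the downtown campus
Full-time: the downtown campus 4/6 = 66.7%, the satellite campus 32/50 = 64.0% → the downtown campus
Overall: the downtown campus 28/74 = 37.8%, the satellite campus 33/55 = 60.0% → the satellite campus
The downtown campus wins each enrollment group but the satellite campus wins overall — the comparison reverses. The downtown campus's students skew toward part-time, which has a lower base rate.

No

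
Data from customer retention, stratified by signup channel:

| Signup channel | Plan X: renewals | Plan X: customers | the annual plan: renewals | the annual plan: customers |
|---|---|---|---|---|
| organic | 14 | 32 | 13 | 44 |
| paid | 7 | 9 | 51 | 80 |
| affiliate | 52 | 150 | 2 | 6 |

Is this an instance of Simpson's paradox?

Yes

Organic: Plan X 14/32 = 43.8%, the annual plan 13/44 = 29.5% → Plan X
Paid: Plan X 7/9 = 77.8%, the annual plan 51/80 = 63.8% → Plan X
Affiliate: Plan X 52/150 = 34.7%, the annual plan 2/6 = 33.3% → Plan X
Overall: Plan X 73/191 = 38.2%, the annual plan 66/130 = 50.8% → the annual plan
Plan X wins each signup group but the annual plan wins overall — the comparison reverses. Plan X's customers skew toward affiliate, which has a lower base rate.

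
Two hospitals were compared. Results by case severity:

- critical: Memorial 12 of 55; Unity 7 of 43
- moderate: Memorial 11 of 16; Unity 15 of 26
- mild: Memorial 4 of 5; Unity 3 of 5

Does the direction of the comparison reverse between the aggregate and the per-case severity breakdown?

Critical: Memorial 12/55 = 21.8%, Unity 7/43 = 16.3% → Memorial
Moderate: Memorial 11/16 = 68.8%, Unity 15/26 = 57.7% → Memorial
Mild: Memorial 4/5 = 80.0%, Unity 3/5 = 60.0% → Memorial
Overall: Memorial 27/76 = 35.5%, Unity 25/74 = 33.8% → Memorial
Memorial wins overall and in every case group — no reversal.

No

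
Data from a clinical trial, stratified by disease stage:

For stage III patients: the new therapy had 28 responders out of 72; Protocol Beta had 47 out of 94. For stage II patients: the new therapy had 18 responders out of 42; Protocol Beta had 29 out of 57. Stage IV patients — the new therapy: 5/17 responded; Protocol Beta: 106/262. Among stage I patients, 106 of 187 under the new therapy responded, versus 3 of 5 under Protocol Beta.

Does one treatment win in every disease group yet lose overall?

Yes

Stage III: the new therapy 28/72 = 38.9%, Protocol Beta 47/94 = 50.0% → Protocol Beta
Stage II: the new therapy 18/42 = 42.9%, Protocol Beta 29/57 = 50.9% → Protocol Beta
Stage IV: the new therapy 5/17 = 29.4%, Protocol Beta 106/262 = 40.5% → Protocol Beta
Stage I: the new therapy 106/187 = 56.7%, Protocol Beta 3/5 = 60.0% → Protocol Beta
Overall: the new therapy 157/318 = 49.4%, Protocol Beta 185/418 = 44.3% → the new therapy
Protocol Beta wins each disease group but the new therapy wins overall — the comparison reverses. Protocol Beta's patients skew toward stage IV, which has a lower base rate.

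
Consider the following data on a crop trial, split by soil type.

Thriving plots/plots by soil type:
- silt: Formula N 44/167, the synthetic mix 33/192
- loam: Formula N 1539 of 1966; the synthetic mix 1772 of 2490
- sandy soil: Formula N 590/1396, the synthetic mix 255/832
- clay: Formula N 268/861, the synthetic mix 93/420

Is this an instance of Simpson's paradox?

Silt: Formula N 44/167 = 26.3%, the synthetic mix 33/192 = 17.2% → Formula N
Loam: Formula N 1539/1966 = 78.3%, the synthetic mix 1772/2490 = 71.2% → Formula N
Sandy soil: Formula N 590/1396 = 42.3%, the synthetic mix 255/832 = 30.6% → Formula N
Clay: Formula N 268/861 = 31.1%, the synthetic mix 93/420 = 22.1% → Formula N
Overall: Formula N 2441/4390 = 55.6%, the synthetic mix 2153/3934 = 54.7% → Formula N
Formula N wins overall and in every soil group — no reversal.

No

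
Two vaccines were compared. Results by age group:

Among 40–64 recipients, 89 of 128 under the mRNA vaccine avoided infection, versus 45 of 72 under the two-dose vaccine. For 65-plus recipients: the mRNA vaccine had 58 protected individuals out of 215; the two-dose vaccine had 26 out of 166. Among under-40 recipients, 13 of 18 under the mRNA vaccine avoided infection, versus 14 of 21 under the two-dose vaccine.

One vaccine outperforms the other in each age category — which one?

40–64: the mRNA vaccine 89/128 = 69.5%, the two-dose vaccine 45/72 = 62.5% → the mRNA vaccine
65-plus: the mRNA vaccine 58/215 = 27.0%, the two-dose vaccine 26/166 = 15.7% → the mRNA vaccine
Under-40: the mRNA vaccine 13/18 = 72.2%, the two-dose vaccine 14/21 = 66.7% → the mRNA vaccine
The mRNA vaccine has the higher rate in all 3 groups.

the mRNA vaccine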